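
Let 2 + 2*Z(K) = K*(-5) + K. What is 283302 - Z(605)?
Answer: 284513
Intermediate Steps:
Z(K) = -1 - 2*K (Z(K) = -1 + (K*(-5) + K)/2 = -1 + (-5*K + K)/2 = -1 + (-4*K)/2 = -1 - 2*K)
283302 - Z(605) = 283302 - (-1 - 2*605) = 283302 - (-1 - 1210) = 283302 - 1*(-1211) = 283302 + 1211 = 284513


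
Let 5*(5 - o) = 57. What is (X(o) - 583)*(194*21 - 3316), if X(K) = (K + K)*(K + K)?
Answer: -7943082/25 ≈ -3.1772e+5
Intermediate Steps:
o = -32/5 (o = 5 - 1/5*57 = 5 - 57/5 = -32/5 ≈ -6.4000)
X(K) = 4*K**2 (X(K) = (2*K)*(2*K) = 4*K**2)
(X(o) - 583)*(194*21 - 3316) = (4*(-32/5)**2 - 583)*(194*21 - 3316) = (4*(1024/25) - 583)*(4074 - 3316) = (4096/25 - 583)*758 = -10479/25*758 = -7943082/25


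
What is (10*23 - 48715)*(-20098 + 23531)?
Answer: -166449005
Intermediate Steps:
(10*23 - 48715)*(-20098 + 23531) = (230 - 48715)*3433 = -48485*3433 = -166449005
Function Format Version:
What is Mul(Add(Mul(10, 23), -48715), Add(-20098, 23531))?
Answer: -166449005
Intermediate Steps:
Mul(Add(Mul(10, 23), -48715), Add(-20098, 23531)) = Mul(Add(230, -48715), 3433) = Mul(-48485, 3433) = -166449005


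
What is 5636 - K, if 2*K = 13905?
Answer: -2633/2 ≈ -1316.5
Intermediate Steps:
K = 13905/2 (K = (½)*13905 = 13905/2 ≈ 6952.5)
5636 - K = 5636 - 1*13905/2 = 5636 - 13905/2 = -2633/2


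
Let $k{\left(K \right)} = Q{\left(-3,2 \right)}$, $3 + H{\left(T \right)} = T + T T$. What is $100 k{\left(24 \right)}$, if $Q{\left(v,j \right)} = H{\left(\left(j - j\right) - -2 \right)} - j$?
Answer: $100$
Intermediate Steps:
$H{\left(T \right)} = -3 + T + T^{2}$ ($H{\left(T \right)} = -3 + \left(T + T T\right) = -3 + \left(T + T^{2}\right) = -3 + T + T^{2}$)
$Q{\left(v,j \right)} = 3 - j$ ($Q{\left(v,j \right)} = \left(-3 + \left(\left(j - j\right) - -2\right) + \left(\left(j - j\right) - -2\right)^{2}\right) - j = \left(-3 + \left(0 + 2\right) + \left(0 + 2\right)^{2}\right) - j = \left(-3 + 2 + 2^{2}\right) - j = \left(-3 + 2 + 4\right) - j = 3 - j$)
$k{\left(K \right)} = 1$ ($k{\left(K \right)} = 3 - 2 = 1$)
$100 k{\left(24 \right)} = 100 \cdot 1 = 100$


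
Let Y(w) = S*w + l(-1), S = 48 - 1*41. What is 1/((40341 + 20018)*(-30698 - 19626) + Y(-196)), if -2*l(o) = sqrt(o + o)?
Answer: -6075015376/18452905909318210689 + I*sqrt(2)/18452905909318210689 ≈ -3.2922e-10 + 7.6639e-20*I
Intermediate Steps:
l(o) = -sqrt(2)*sqrt(o)/2 (l(o) = -sqrt(o + o)/2 = -sqrt(2)*sqrt(o)/2)
S = 7 (S = 48 - 41 = 7)
Y(w) = 7*w - I*sqrt(2)/2 (Y(w) = 7*w - sqrt(2)*sqrt(-1)/2 = 7*w - sqrt(2)*I/2 = 7*w - I*sqrt(2)/2)
1/((40341 + 20018)*(-30698 - 19626) + Y(-196)) = 1/((40341 + 20018)*(-30698 - 19626) + (7*(-196) - I*sqrt(2)/2)) = 1/(60359*(-50324) + (-1372 - I*sqrt(2)/2)) = 1/(-3037506316 + (-1372 - I*sqrt(2)/2)) = 1/(-3037507688 - I*sqrt(2)/2)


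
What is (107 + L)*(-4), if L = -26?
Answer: -324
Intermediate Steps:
(107 + L)*(-4) = (107 - 26)*(-4) = 81*(-4) = -324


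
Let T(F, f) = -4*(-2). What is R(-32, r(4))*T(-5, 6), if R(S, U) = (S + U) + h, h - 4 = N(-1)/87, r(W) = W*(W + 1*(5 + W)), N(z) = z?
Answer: 16696/87 ≈ 191.91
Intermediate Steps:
T(F, f) = 8
r(W) = W*(5 + 2*W) (r(W) = W*(W + (5 + W)) = W*(5 + 2*W))
h = 347/87 (h = 4 - 1/87 = 347/87 ≈ 3.9885)
R(S, U) = 347/87 + S + U (R(S, U) = (S + U) + 347/87 = 347/87 + S + U)
R(-32, r(4))*T(-5, 6) = (347/87 - 32 + 4*(5 + 2*4))*8 = (347/87 - 32 + 4*(5 + 8))*8 = (347/87 - 32 + 4*13)*8 = (347/87 - 32 + 52)*8 = (2087/87)*8 = 16696/87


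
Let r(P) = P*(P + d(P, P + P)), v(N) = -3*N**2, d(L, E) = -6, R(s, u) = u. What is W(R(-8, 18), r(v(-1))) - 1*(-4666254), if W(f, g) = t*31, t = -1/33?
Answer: 153986351/33 ≈ 4.6663e+6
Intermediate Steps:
t = -1/33 (t = -1*1/33 = -1/33 ≈ -0.030303)
r(P) = P*(-6 + P) (r(P) = P*(P - 6) = P*(-6 + P))
W(f, g) = -31/33 (W(f, g) = -1/33*31 = -31/33)
W(R(-8, 18), r(v(-1))) - 1*(-4666254) = -31/33 - 1*(-4666254) = -31/33 + 4666254 = 153986351/33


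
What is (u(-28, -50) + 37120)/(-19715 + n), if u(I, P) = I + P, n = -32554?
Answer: -37042/52269 ≈ -0.70868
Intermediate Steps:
(u(-28, -50) + 37120)/(-19715 + n) = ((-28 - 50) + 37120)/(-19715 - 32554) = (-78 + 37120)/(-52269) = 37042*(-1/52269) = -37042/52269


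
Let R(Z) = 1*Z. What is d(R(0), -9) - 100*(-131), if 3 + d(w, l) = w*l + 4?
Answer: 13101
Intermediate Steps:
R(Z) = Z
d(w, l) = 1 + l*w (d(w, l) = -3 + (w*l + 4) = -3 + (l*w + 4) = -3 + (4 + l*w) = 1 + l*w)
d(R(0), -9) - 100*(-131) = (1 - 9*0) - 100*(-131) = (1 + 0) + 13100 = 1 + 13100 = 13101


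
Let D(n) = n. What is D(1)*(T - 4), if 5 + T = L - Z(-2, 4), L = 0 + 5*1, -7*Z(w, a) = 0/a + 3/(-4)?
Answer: -115/28 ≈ -4.1071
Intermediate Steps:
Z(w, a) = 3/28 (Z(w, a) = -(0/a + 3/(-4))/7 = -(0 + 3*(-¼))/7 = -(0 - ¾)/7 = -⅐*(-¾) = 3/28)
L = 5 (L = 0 + 5 = 5)
T = -3/28 (T = -5 + (5 - 1*3/28) = -5 + (5 - 3/28) = -5 + 137/28 = -3/28 ≈ -0.10714)
D(1)*(T - 4) = 1*(-3/28 - 4) = 1*(-115/28) = -115/28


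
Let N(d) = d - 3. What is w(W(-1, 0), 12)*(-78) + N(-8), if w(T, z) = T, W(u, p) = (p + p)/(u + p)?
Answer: -11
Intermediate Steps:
W(u, p) = 2*p/(p + u) (W(u, p) = (2*p)/(p + u) = 2*p/(p + u))
N(d) = -3 + d
w(W(-1, 0), 12)*(-78) + N(-8) = (2*0/(0 - 1))*(-78) + (-3 - 8) = (2*0/(-1))*(-78) - 11 = (2*0*(-1))*(-78) - 11 = 0*(-78) - 11 = 0 - 11 = -11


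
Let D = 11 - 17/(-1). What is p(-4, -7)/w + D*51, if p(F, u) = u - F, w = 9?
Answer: 4283/3 ≈ 1427.7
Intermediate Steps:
D = 28 (D = 11 - 17*(-1) = 11 - 1*(-17) = 11 + 17 = 28)
p(-4, -7)/w + D*51 = (-7 - 1*(-4))/9 + 28*51 = (-7 + 4)*(⅑) + 1428 = -3*⅑ + 1428 = -⅓ + 1428 = 4283/3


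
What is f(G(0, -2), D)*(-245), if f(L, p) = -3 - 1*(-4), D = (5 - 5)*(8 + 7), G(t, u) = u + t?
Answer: -245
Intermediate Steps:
G(t, u) = t + u
D = 0 (D = 0*15 = 0)
f(L, p) = 1 (f(L, p) = -3 + 4 = 1)
f(G(0, -2), D)*(-245) = 1*(-245) = -245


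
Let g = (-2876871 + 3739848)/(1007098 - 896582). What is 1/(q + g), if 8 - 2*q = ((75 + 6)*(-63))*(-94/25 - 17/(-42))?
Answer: -690725/5905064239 ≈ -0.00011697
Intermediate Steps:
g = 862977/110516 ≈ 7.8086
q = -855689/100 (q = 4 - (75 + 6)*(-63)*(-94/25 - 17/(-42))/2 = 4 - 81*(-63)*(-94*1/25 - 17*(-1/42))/2 = 4 - (-5103)*(-94/25 + 17/42)/2 = 4 - (-5103)*(-3523)/(2*1050) = 4 - ½*856089/50 = 4 - 856089/100 = -855689/100 ≈ -8556.9)
1/(q + g) = 1/(-855689/100 + 862977/110516) = 1/(-5905064239/690725) = -690725/5905064239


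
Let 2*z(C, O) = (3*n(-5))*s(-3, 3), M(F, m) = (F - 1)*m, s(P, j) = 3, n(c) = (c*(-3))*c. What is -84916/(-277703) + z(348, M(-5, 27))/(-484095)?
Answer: 5493484771/17924617838 ≈ 0.30648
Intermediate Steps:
n(c) = -3*c² (n(c) = (-3*c)*c = -3*c²)
M(F, m) = m*(-1 + F) (M(F, m) = (-1 + F)*m = m*(-1 + F))
z(C, O) = -675/2 (z(C, O) = ((3*(-3*(-5)²))*3)/2 = ((3*(-3*25))*3)/2 = ((3*(-75))*3)/2 = (-225*3)/2 = (½)*(-675) = -675/2)
-84916/(-277703) + z(348, M(-5, 27))/(-484095) = -84916/(-277703) - 675/2/(-484095) = -84916*(-1/277703) - 675/2*(-1/484095) = 84916/277703 + 45/64546 = 5493484771/17924617838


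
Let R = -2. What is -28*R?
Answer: 56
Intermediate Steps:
-28*R = -28*(-2) = 56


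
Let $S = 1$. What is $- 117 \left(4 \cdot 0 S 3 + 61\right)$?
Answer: $-7137$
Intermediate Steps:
$- 117 \left(4 \cdot 0 S 3 + 61\right) = - 117 \left(4 \cdot 0 \cdot 1 \cdot 3 + 61\right) = - 117 \left(0 \cdot 1 \cdot 3 + 61\right) = - 117 \left(0 \cdot 3 + 61\right) = - 117 \left(0 + 61\right) = \left(-117\right) 61 = -7137$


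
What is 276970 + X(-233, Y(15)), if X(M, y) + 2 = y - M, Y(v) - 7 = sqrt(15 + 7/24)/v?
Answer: 277208 + sqrt(2202)/180 ≈ 2.7721e+5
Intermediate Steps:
Y(v) = 7 + sqrt(2202)/(12*v) (Y(v) = 7 + sqrt(15 + 7/24)/v = 7 + sqrt(367/24)/v = 7 + (sqrt(2202)/12)/v = 7 + sqrt(2202)/(12*v))
X(M, y) = -2 + y - M (X(M, y) = -2 + (y - M) = -2 + y - M)
276970 + X(-233, Y(15)) = 276970 + (-2 + (7 + (1/12)*sqrt(2202)/15) - 1*(-233)) = 276970 + (-2 + (7 + (1/12)*sqrt(2202)*(1/15)) + 233) = 276970 + (-2 + (7 + sqrt(2202)/180) + 233) = 276970 + (238 + sqrt(2202)/180) = 277208 + sqrt(2202)/180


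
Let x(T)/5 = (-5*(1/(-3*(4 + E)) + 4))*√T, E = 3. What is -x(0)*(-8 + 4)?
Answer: 0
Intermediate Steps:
x(T) = -2075*√T/21 (x(T) = 5*((-5*(1/(-3*(4 + 3)) + 4))*√T) = 5*((-5*(1/(-3*7) + 4))*√T) = 5*((-5*(1/(-21) + 4))*√T) = 5*((-5*(-1/21 + 4))*√T) = 5*((-5*83/21)*√T) = 5*(-415*√T/21) = -2075*√T/21)
-x(0)*(-8 + 4) = -(-2075*√0/21)*(-8 + 4) = -(-2075/21*0)*(-4) = -0*(-4) = -1*0 = 0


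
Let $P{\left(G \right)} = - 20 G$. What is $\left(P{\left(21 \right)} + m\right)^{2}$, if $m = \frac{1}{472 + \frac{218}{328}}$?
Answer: $\frac{1059956686264576}{6008885289} \approx 1.764 \cdot 10^{5}$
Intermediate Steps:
$m = \frac{164}{77517}$ ($m = \frac{1}{472 + 218 \cdot \frac{1}{328}} = \frac{1}{472 + \frac{109}{164}} = \frac{1}{\frac{77517}{164}} = \frac{164}{77517} \approx 0.0021157$)
$\left(P{\left(21 \right)} + m\right)^{2} = \left(\left(-20\right) 21 + \frac{164}{77517}\right)^{2} = \left(-420 + \frac{164}{77517}\right)^{2} = \left(- \frac{32556976}{77517}\right)^{2} = \frac{1059956686264576}{6008885289}$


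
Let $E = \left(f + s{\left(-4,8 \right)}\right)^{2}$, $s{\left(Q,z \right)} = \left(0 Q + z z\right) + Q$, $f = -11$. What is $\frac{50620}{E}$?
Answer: $\frac{50620}{2401} \approx 21.083$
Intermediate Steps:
$s{\left(Q,z \right)} = Q + z^{2}$ ($s{\left(Q,z \right)} = \left(0 + z^{2}\right) + Q = z^{2} + Q = Q + z^{2}$)
$E = 2401$ ($E = \left(-11 - \left(4 - 8^{2}\right)\right)^{2} = \left(-11 + \left(-4 + 64\right)\right)^{2} = \left(-11 + 60\right)^{2} = 49^{2} = 2401$)
$\frac{50620}{E} = \frac{50620}{2401}$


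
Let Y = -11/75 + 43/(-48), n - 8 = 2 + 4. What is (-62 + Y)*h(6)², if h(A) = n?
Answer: -1235633/100 ≈ -12356.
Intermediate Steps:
n = 14 (n = 8 + (2 + 4) = 8 + 6 = 14)
h(A) = 14
Y = -417/400 (Y = -11*1/75 + 43*(-1/48) = -11/75 - 43/48 = -417/400 ≈ -1.0425)
(-62 + Y)*h(6)² = (-62 - 417/400)*14² = -25217/400*196 = -1235633/100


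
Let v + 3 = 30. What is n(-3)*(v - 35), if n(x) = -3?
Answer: 24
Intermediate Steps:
v = 27 (v = -3 + 30 = 27)
n(-3)*(v - 35) = -3*(27 - 35) = -3*(-8) = 24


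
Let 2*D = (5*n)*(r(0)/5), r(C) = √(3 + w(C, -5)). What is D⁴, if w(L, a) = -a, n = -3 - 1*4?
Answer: 9604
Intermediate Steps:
n = -7 (n = -3 - 4 = -7)
r(C) = 2*√2 (r(C) = √(3 - 1*(-5)) = √(3 + 5) = √8 = 2*√2)
D = -7*√2 (D = ((5*(-7))*((2*√2)/5))/2 = (-7*2*√2)/2 = (-14*√2)/2 = -7*√2 ≈ -9.8995)
D⁴ = (-7*√2)⁴ = 9604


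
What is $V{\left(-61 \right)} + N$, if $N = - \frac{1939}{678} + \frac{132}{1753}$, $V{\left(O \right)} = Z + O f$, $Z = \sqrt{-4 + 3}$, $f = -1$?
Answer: $\frac{69191003}{1188534} + i \approx 58.215 + 1.0 i$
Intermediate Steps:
$Z = i$ ($Z = \sqrt{-1} = i \approx 1.0 i$)
$V{\left(O \right)} = i - O$ ($V{\left(O \right)} = i + O \left(-1\right) = i - O$)
$N = - \frac{3309571}{1188534}$ ($N = \left(-1939\right) \frac{1}{678} + 132 \cdot \frac{1}{1753} = - \frac{1939}{678} + \frac{132}{1753} = - \frac{3309571}{1188534} \approx -2.7846$)
$V{\left(-61 \right)} + N = \left(i - -61\right) - \frac{3309571}{1188534} = \left(i + 61\right) - \frac{3309571}{1188534} = \left(61 + i\right) - \frac{3309571}{1188534} = \frac{69191003}{1188534} + i$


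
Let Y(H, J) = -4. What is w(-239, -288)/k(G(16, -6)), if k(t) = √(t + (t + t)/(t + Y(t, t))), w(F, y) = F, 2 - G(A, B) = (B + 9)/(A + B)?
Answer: -239*√11730/51 ≈ -507.55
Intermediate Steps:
G(A, B) = 2 - (9 + B)/(A + B) (G(A, B) = 2 - (B + 9)/(A + B) = 2 - (9 + B)/(A + B))
k(t) = √(t + 2*t/(-4 + t)) (k(t) = √(t + (t + t)/(t - 4)) = √(t + (2*t)/(-4 + t)) = √(t + 2*t/(-4 + t)))
w(-239, -288)/k(G(16, -6)) = -239*(√(16 - 6)/√(-9 - 6 + 2*16))/(√(-1/(-4 + (-9 - 6 + 2*16)/(16 - 6)))*√(2 - (-9 - 6 + 2*16)/(16 - 6))) = -239*(√10/√(-9 - 6 + 32))/(√(-1/(-4 + (-9 - 6 + 32)/10))*√(2 - 1*(-9 - 6 + 32)/10)) = -239*√30*(√170/17)/(3*√(-1/(-4 + (⅒)*17))) = -239*10*√51/(51*√(-1/(-4 + 17/10))) = -239*10*√51/(51*√(-1/(-23/10))) = -239*√11730/51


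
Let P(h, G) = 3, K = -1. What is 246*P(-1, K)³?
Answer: 6642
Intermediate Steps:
246*P(-1, K)³ = 246*3³ = 246*27 = 6642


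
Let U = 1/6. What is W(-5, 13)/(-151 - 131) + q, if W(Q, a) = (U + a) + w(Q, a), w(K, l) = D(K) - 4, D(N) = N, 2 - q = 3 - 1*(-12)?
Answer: -22021/1692 ≈ -13.015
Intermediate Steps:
q = -13 (q = 2 - (3 - 1*(-12)) = 2 - (3 + 12) = 2 - 1*15 = 2 - 15 = -13)
U = 1/6 ≈ 0.16667
w(K, l) = -4 + K (w(K, l) = K - 4 = -4 + K)
W(Q, a) = -23/6 + Q + a (W(Q, a) = (1/6 + a) + (-4 + Q) = -23/6 + Q + a)
W(-5, 13)/(-151 - 131) + q = (-23/6 - 5 + 13)/(-151 - 131) - 13 = (25/6)/(-282) - 13 = -1/282*25/6 - 13 = -25/1692 - 13 = -22021/1692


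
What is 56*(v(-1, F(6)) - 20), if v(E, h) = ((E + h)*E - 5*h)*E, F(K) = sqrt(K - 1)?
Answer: -1176 + 336*sqrt(5) ≈ -424.68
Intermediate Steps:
F(K) = sqrt(-1 + K)
v(E, h) = E*(-5*h + E*(E + h)) (v(E, h) = (E*(E + h) - 5*h)*E = (-5*h + E*(E + h))*E = E*(-5*h + E*(E + h)))
56*(v(-1, F(6)) - 20) = 56*(-((-1)**2 - 5*sqrt(-1 + 6) - sqrt(-1 + 6)) - 20) = 56*(-(1 - 5*sqrt(5) - sqrt(5)) - 20) = 56*(-(1 - 6*sqrt(5)) - 20) = 56*((-1 + 6*sqrt(5)) - 20) = 56*(-21 + 6*sqrt(5)) = -1176 + 336*sqrt(5)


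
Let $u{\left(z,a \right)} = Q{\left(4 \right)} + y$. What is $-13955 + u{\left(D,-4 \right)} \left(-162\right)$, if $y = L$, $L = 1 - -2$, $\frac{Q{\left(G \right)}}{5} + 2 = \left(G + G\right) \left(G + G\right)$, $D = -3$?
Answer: $-64661$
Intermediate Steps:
$Q{\left(G \right)} = -10 + 20 G^{2}$ ($Q{\left(G \right)} = -10 + 5 \left(G + G\right) \left(G + G\right) = -10 + 5 \cdot 2 G 2 G = -10 + 5 \cdot 4 G^{2} = -10 + 20 G^{2}$)
$L = 3$ ($L = 1 + 2 = 3$)
$y = 3$
$u{\left(z,a \right)} = 313$ ($u{\left(z,a \right)} = \left(-10 + 20 \cdot 4^{2}\right) + 3 = \left(-10 + 20 \cdot 16\right) + 3 = \left(-10 + 320\right) + 3 = 310 + 3 = 313$)
$-13955 + u{\left(D,-4 \right)} \left(-162\right) = -13955 + 313 \left(-162\right) = -13955 - 50706 = -64661$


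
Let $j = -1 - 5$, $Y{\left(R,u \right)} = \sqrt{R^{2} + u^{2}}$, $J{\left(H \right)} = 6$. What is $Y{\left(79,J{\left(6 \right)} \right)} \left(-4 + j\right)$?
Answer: $- 10 \sqrt{6277} \approx -792.28$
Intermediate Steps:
$j = -6$ ($j = -1 - 5 = -6$)
$Y{\left(79,J{\left(6 \right)} \right)} \left(-4 + j\right) = \sqrt{79^{2} + 6^{2}} \left(-4 - 6\right) = \sqrt{6241 + 36} \left(-10\right) = \sqrt{6277} \left(-10\right) = - 10 \sqrt{6277}$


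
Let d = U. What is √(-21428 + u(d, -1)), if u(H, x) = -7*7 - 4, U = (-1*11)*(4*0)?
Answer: I*√21481 ≈ 146.56*I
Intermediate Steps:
U = 0 (U = -11*0 = 0)
d = 0
u(H, x) = -53 (u(H, x) = -49 - 4 = -53)
√(-21428 + u(d, -1)) = √(-21428 - 53) = √(-21481) = I*√21481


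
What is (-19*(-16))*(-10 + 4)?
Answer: -1824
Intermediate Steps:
(-19*(-16))*(-10 + 4) = 304*(-6) = -1824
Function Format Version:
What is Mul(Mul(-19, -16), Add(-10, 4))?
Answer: -1824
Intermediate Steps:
Mul(Mul(-19, -16), Add(-10, 4)) = Mul(304, -6) = -1824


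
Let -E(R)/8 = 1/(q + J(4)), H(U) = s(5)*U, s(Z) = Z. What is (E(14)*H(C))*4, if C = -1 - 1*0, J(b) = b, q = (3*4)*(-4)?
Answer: -40/11 ≈ -3.6364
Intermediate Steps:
q = -48 (q = 12*(-4) = -48)
C = -1 (C = -1 + 0 = -1)
H(U) = 5*U
E(R) = 2/11 (E(R) = -8/(-48 + 4) = -8/(-44) = -8*(-1/44) = 2/11)
(E(14)*H(C))*4 = (2*(5*(-1))/11)*4 = ((2/11)*(-5))*4 = -10/11*4 = -40/11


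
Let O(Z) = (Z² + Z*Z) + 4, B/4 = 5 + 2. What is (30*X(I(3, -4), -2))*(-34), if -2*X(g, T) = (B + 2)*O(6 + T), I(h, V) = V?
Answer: 550800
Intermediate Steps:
B = 28 (B = 4*(5 + 2) = 4*7 = 28)
O(Z) = 4 + 2*Z² (O(Z) = (Z² + Z²) + 4 = 2*Z² + 4 = 4 + 2*Z²)
X(g, T) = -60 - 30*(6 + T)² (X(g, T) = -(28 + 2)*(4 + 2*(6 + T)²)/2 = -15*(4 + 2*(6 + T)²) = -(120 + 60*(6 + T)²)/2 = -60 - 30*(6 + T)²)
(30*X(I(3, -4), -2))*(-34) = (30*(-60 - 30*(6 - 2)²))*(-34) = (30*(-60 - 30*4²))*(-34) = (30*(-60 - 30*16))*(-34) = (30*(-60 - 480))*(-34) = (30*(-540))*(-34) = -16200*(-34) = 550800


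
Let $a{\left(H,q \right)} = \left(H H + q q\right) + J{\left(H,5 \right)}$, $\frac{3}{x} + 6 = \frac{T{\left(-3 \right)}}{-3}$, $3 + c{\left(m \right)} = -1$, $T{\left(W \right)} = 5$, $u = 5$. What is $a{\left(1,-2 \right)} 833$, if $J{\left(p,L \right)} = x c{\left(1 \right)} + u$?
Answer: $\frac{221578}{23} \approx 9633.8$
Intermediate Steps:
$c{\left(m \right)} = -4$ ($c{\left(m \right)} = -3 - 1 = -4$)
$x = - \frac{9}{23}$ ($x = \frac{3}{-6 + \frac{5}{-3}} = \frac{3}{-6 + 5 \left(- \frac{1}{3}\right)} = \frac{3}{-6 - \frac{5}{3}} = \frac{3}{- \frac{23}{3}} = 3 \left(- \frac{3}{23}\right) = - \frac{9}{23} \approx -0.3913$)
$J{\left(p,L \right)} = \frac{151}{23}$ ($J{\left(p,L \right)} = \left(- \frac{9}{23}\right) \left(-4\right) + 5 = \frac{36}{23} + 5 = \frac{151}{23}$)
$a{\left(H,q \right)} = \frac{151}{23} + H^{2} + q^{2}$ ($a{\left(H,q \right)} = \left(H H + q q\right) + \frac{151}{23} = \left(H^{2} + q^{2}\right) + \frac{151}{23} = \frac{151}{23} + H^{2} + q^{2}$)
$a{\left(1,-2 \right)} 833 = \left(\frac{151}{23} + 1^{2} + \left(-2\right)^{2}\right) 833 = \left(\frac{151}{23} + 1 + 4\right) 833 = \frac{266}{23} \cdot 833 = \frac{221578}{23}$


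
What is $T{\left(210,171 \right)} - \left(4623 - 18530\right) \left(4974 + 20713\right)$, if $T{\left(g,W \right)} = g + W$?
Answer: $357229490$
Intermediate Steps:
$T{\left(g,W \right)} = W + g$
$T{\left(210,171 \right)} - \left(4623 - 18530\right) \left(4974 + 20713\right) = \left(171 + 210\right) - \left(4623 - 18530\right) \left(4974 + 20713\right) = 381 - \left(-13907\right) 25687 = 381 - -357229109 = 381 + 357229109 = 357229490$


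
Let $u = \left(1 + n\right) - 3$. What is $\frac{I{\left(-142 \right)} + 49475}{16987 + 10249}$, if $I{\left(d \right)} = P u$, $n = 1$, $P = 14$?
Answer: $\frac{49461}{27236} \approx 1.816$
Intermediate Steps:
$u = -1$ ($u = \left(1 + 1\right) - 3 = 2 - 3 = -1$)
$I{\left(d \right)} = -14$ ($I{\left(d \right)} = 14 \left(-1\right) = -14$)
$\frac{I{\left(-142 \right)} + 49475}{16987 + 10249} = \frac{-14 + 49475}{16987 + 10249} = \frac{49461}{27236}$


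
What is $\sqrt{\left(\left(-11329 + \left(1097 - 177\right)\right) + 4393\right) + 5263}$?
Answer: $i \sqrt{753} \approx 27.441 i$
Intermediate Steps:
$\sqrt{\left(\left(-11329 + \left(1097 - 177\right)\right) + 4393\right) + 5263} = \sqrt{\left(\left(-11329 + 920\right) + 4393\right) + 5263} = \sqrt{\left(-10409 + 4393\right) + 5263} = \sqrt{-6016 + 5263} = \sqrt{-753} = i \sqrt{753}$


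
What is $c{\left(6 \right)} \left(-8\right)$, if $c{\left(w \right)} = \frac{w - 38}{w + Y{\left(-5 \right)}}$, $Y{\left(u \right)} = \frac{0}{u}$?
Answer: $\frac{128}{3} \approx 42.667$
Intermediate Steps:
$Y{\left(u \right)} = 0$
$c{\left(w \right)} = \frac{-38 + w}{w}$ ($c{\left(w \right)} = \frac{w - 38}{w + 0} = \frac{-38 + w}{w}$)
$c{\left(6 \right)} \left(-8\right) = \frac{-38 + 6}{6} \left(-8\right) = \frac{1}{6} \left(-32\right) \left(-8\right) = \left(- \frac{16}{3}\right) \left(-8\right) = \frac{128}{3}$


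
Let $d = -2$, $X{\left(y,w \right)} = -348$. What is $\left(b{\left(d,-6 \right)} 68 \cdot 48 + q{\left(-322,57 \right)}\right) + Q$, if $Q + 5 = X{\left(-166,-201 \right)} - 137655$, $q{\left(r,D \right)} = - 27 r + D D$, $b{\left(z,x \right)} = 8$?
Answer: $-99953$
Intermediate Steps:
$q{\left(r,D \right)} = D^{2} - 27 r$ ($q{\left(r,D \right)} = - 27 r + D^{2} = D^{2} - 27 r$)
$Q = -138008$ ($Q = -5 - 138003 = -138008$)
$\left(b{\left(d,-6 \right)} 68 \cdot 48 + q{\left(-322,57 \right)}\right) + Q = \left(8 \cdot 68 \cdot 48 + \left(57^{2} - -8694\right)\right) - 138008 = \left(544 \cdot 48 + \left(3249 + 8694\right)\right) - 138008 = \left(26112 + 11943\right) - 138008 = 38055 - 138008 = -99953$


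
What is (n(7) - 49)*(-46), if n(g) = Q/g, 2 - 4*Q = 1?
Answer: 31533/14 ≈ 2252.4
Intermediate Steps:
Q = 1/4 (Q = 1/2 - 1/4*1 = 1/2 - 1/4 = 1/4 ≈ 0.25000)
n(g) = 1/(4*g)
(n(7) - 49)*(-46) = ((1/4)/7 - 49)*(-46) = ((1/4)*(1/7) - 49)*(-46) = (1/28 - 49)*(-46) = -1371/28*(-46) = 31533/14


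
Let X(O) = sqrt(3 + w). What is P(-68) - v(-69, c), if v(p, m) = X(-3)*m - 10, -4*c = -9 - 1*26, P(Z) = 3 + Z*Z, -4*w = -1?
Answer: 4637 - 35*sqrt(13)/8 ≈ 4621.2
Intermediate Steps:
w = 1/4 (w = -1/4*(-1) = 1/4 ≈ 0.25000)
P(Z) = 3 + Z**2
c = 35/4 (c = -(-9 - 1*26)/4 = -(-9 - 26)/4 = -1/4*(-35) = 35/4 ≈ 8.7500)
X(O) = sqrt(13)/2 (X(O) = sqrt(3 + 1/4) = sqrt(13/4) = sqrt(13)/2)
v(p, m) = -10 + m*sqrt(13)/2 (v(p, m) = (sqrt(13)/2)*m - 10 = m*sqrt(13)/2 - 10 = -10 + m*sqrt(13)/2)
P(-68) - v(-69, c) = (3 + (-68)**2) - (-10 + (1/2)*(35/4)*sqrt(13)) = (3 + 4624) - (-10 + 35*sqrt(13)/8) = 4627 + (10 - 35*sqrt(13)/8) = 4637 - 35*sqrt(13)/8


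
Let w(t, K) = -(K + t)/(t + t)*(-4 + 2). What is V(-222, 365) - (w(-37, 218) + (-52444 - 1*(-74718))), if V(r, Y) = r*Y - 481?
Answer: -3839864/37 ≈ -1.0378e+5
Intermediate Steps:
V(r, Y) = -481 + Y*r (V(r, Y) = Y*r - 481 = -481 + Y*r)
w(t, K) = (K + t)/t (w(t, K) = -(K + t)/((2*t))*(-2) = -(K + t)*(1/(2*t))*(-2) = -(K + t)/(2*t)*(-2) = -(-1)*(K + t)/t = (K + t)/t)
V(-222, 365) - (w(-37, 218) + (-52444 - 1*(-74718))) = (-481 + 365*(-222)) - ((218 - 37)/(-37) + (-52444 - 1*(-74718))) = (-481 - 81030) - (-1/37*181 + (-52444 + 74718)) = -81511 - (-181/37 + 22274) = -81511 - 1*823957/37 = -81511 - 823957/37 = -3839864/37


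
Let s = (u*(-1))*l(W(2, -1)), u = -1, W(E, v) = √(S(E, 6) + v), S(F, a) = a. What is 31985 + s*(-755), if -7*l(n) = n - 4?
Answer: 220875/7 + 755*√5/7 ≈ 31795.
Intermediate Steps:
W(E, v) = √(6 + v)
l(n) = 4/7 - n/7 (l(n) = -(n - 4)/7 = -(-4 + n)/7 = 4/7 - n/7)
s = 4/7 - √5/7 (s = (-1*(-1))*(4/7 - √(6 - 1)/7) = 1*(4/7 - √5/7) = 4/7 - √5/7 ≈ 0.25199)
31985 + s*(-755) = 31985 + (4/7 - √5/7)*(-755) = 31985 + (-3020/7 + 755*√5/7) = 220875/7 + 755*√5/7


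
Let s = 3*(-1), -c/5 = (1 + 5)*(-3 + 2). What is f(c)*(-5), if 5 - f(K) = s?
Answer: -40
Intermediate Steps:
c = 30 (c = -5*(1 + 5)*(-3 + 2) = -30*(-1) = -5*(-6) = 30)
s = -3
f(K) = 8 (f(K) = 5 - 1*(-3) = 5 + 3 = 8)
f(c)*(-5) = 8*(-5) = -40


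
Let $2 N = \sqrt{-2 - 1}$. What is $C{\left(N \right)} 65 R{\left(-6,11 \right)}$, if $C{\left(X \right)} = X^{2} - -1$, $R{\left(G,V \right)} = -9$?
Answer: $- \frac{585}{4} \approx -146.25$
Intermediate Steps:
$N = \frac{i \sqrt{3}}{2}$ ($N = \frac{\sqrt{-2 - 1}}{2} = \frac{\sqrt{-3}}{2} = \frac{i \sqrt{3}}{2} \approx 0.86602 i$)
$C{\left(X \right)} = 1 + X^{2}$ ($C{\left(X \right)} = X^{2} + 1 = 1 + X^{2}$)
$C{\left(N \right)} 65 R{\left(-6,11 \right)} = \left(1 + \left(\frac{i \sqrt{3}}{2}\right)^{2}\right) 65 \left(-9\right) = \left(1 - \frac{3}{4}\right) 65 \left(-9\right) = \frac{1}{4} \cdot 65 \left(-9\right) = \frac{65}{4} \left(-9\right) = - \frac{585}{4}$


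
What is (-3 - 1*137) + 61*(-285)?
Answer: -17525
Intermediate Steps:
(-3 - 1*137) + 61*(-285) = (-3 - 137) - 17385 = -140 - 17385 = -17525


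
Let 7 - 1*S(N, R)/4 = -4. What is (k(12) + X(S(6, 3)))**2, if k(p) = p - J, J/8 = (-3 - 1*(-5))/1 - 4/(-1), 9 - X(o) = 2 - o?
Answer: 225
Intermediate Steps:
S(N, R) = 44 (S(N, R) = 28 - 4*(-4) = 28 + 16 = 44)
X(o) = 7 + o (X(o) = 9 - (2 - o) = 9 + (-2 + o) = 7 + o)
J = 48 (J = 8*((-3 - 1*(-5))/1 - 4/(-1)) = 8*((-3 + 5)*1 - 4*(-1)) = 8*(2*1 + 4) = 8*(2 + 4) = 8*6 = 48)
k(p) = -48 + p (k(p) = p - 1*48 = p - 48 = -48 + p)
(k(12) + X(S(6, 3)))**2 = ((-48 + 12) + (7 + 44))**2 = (-36 + 51)**2 = 15**2 = 225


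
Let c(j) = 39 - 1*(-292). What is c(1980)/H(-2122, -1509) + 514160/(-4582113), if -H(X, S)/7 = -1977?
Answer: -1866260279/21137287269 ≈ -0.088292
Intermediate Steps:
c(j) = 331 (c(j) = 39 + 292 = 331)
H(X, S) = 13839 (H(X, S) = -7*(-1977) = 13839)
c(1980)/H(-2122, -1509) + 514160/(-4582113) = 331/13839 + 514160/(-4582113) = 331*(1/13839) + 514160*(-1/4582113) = 331/13839 - 514160/4582113 = -1866260279/21137287269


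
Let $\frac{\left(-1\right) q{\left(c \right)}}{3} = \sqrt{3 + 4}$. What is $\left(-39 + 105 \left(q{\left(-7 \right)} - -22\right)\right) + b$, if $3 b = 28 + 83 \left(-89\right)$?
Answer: $-182 - 315 \sqrt{7} \approx -1015.4$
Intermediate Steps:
$b = -2453$ ($b = \frac{28 + 83 \left(-89\right)}{3} = \frac{28 - 7387}{3} = \frac{1}{3} \left(-7359\right) = -2453$)
$q{\left(c \right)} = - 3 \sqrt{7}$ ($q{\left(c \right)} = - 3 \sqrt{3 + 4} = - 3 \sqrt{7}$)
$\left(-39 + 105 \left(q{\left(-7 \right)} - -22\right)\right) + b = \left(-39 + 105 \left(- 3 \sqrt{7} - -22\right)\right) - 2453 = \left(-39 + 105 \left(- 3 \sqrt{7} + 22\right)\right) - 2453 = \left(-39 + 105 \left(22 - 3 \sqrt{7}\right)\right) - 2453 = \left(-39 + \left(2310 - 315 \sqrt{7}\right)\right) - 2453 = \left(2271 - 315 \sqrt{7}\right) - 2453 = -182 - 315 \sqrt{7}$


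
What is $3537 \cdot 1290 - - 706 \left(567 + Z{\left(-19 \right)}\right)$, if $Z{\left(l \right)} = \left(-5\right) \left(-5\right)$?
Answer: $4980682$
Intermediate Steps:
$Z{\left(l \right)} = 25$
$3537 \cdot 1290 - - 706 \left(567 + Z{\left(-19 \right)}\right) = 3537 \cdot 1290 - - 706 \left(567 + 25\right) = 4562730 - \left(-706\right) 592 = 4562730 - -417952 = 4562730 + 417952 = 4980682$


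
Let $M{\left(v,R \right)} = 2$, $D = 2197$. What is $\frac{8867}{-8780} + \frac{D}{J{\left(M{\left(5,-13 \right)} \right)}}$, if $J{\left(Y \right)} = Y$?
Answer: $\frac{9635963}{8780} \approx 1097.5$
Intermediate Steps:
$\frac{8867}{-8780} + \frac{D}{J{\left(M{\left(5,-13 \right)} \right)}} = \frac{8867}{-8780} + \frac{2197}{2} = 8867 \left(- \frac{1}{8780}\right) + 2197 \cdot \frac{1}{2} = - \frac{8867}{8780} + \frac{2197}{2} = \frac{9635963}{8780}$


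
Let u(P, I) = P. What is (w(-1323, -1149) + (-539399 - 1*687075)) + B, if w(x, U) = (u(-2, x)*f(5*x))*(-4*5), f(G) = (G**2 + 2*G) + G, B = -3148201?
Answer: 1745160525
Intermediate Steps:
f(G) = G**2 + 3*G
w(x, U) = 200*x*(3 + 5*x) (w(x, U) = (-2*5*x*(3 + 5*x))*(-4*5) = -10*x*(3 + 5*x)*(-20) = 200*x*(3 + 5*x))
(w(-1323, -1149) + (-539399 - 1*687075)) + B = (200*(-1323)*(3 + 5*(-1323)) + (-539399 - 1*687075)) - 3148201 = (200*(-1323)*(3 - 6615) + (-539399 - 687075)) - 3148201 = (200*(-1323)*(-6612) - 1226474) - 3148201 = (1749535200 - 1226474) - 3148201 = 1748308726 - 3148201 = 1745160525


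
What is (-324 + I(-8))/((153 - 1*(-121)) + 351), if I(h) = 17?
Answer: -307/625 ≈ -0.49120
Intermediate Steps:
(-324 + I(-8))/((153 - 1*(-121)) + 351) = (-324 + 17)/((153 - 1*(-121)) + 351) = -307/((153 + 121) + 351) = -307/(274 + 351) = -307/625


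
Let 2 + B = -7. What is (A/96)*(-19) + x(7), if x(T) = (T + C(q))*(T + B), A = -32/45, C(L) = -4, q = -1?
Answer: -791/135 ≈ -5.8593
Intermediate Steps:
B = -9 (B = -2 - 7 = -9)
A = -32/45 (A = -32*1/45 = -32/45 ≈ -0.71111)
x(T) = (-9 + T)*(-4 + T) (x(T) = (T - 4)*(T - 9) = (-4 + T)*(-9 + T) = (-9 + T)*(-4 + T))
(A/96)*(-19) + x(7) = -32/45/96*(-19) + (36 + 7² - 13*7) = -32/45*1/96*(-19) + (36 + 49 - 91) = -1/135*(-19) - 6 = 19/135 - 6 = -791/135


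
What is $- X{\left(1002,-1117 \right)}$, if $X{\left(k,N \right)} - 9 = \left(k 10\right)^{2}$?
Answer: $-100400409$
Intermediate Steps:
$X{\left(k,N \right)} = 9 + 100 k^{2}$ ($X{\left(k,N \right)} = 9 + \left(k 10\right)^{2} = 9 + \left(10 k\right)^{2} = 9 + 100 k^{2}$)
$- X{\left(1002,-1117 \right)} = - (9 + 100 \cdot 1002^{2}) = - (9 + 100 \cdot 1004004) = - (9 + 100400400) = \left(-1\right) 100400409 = -100400409$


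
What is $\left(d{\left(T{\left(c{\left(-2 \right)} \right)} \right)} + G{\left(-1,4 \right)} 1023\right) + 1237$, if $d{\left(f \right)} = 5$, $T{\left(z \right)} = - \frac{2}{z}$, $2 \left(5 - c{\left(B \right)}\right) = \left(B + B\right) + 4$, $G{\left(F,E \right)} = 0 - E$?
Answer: $-2850$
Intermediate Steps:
$G{\left(F,E \right)} = - E$
$c{\left(B \right)} = 3 - B$ ($c{\left(B \right)} = 5 - \frac{\left(B + B\right) + 4}{2} = 5 - \frac{2 B + 4}{2} = 5 - \frac{4 + 2 B}{2} = 5 - \left(2 + B\right) = 3 - B$)
$\left(d{\left(T{\left(c{\left(-2 \right)} \right)} \right)} + G{\left(-1,4 \right)} 1023\right) + 1237 = \left(5 + \left(-1\right) 4 \cdot 1023\right) + 1237 = \left(5 - 4092\right) + 1237 = -4087 + 1237 = -2850$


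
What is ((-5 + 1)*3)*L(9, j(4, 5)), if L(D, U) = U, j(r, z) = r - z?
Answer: 12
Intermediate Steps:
((-5 + 1)*3)*L(9, j(4, 5)) = ((-5 + 1)*3)*(4 - 1*5) = (-4*3)*(4 - 5) = -12*(-1) = 12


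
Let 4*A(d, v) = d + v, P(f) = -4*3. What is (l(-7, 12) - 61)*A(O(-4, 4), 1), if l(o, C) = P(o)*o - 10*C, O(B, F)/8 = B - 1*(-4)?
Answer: -97/4 ≈ -24.250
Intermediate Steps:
P(f) = -12
O(B, F) = 32 + 8*B (O(B, F) = 8*(B - 1*(-4)) = 8*(B + 4) = 8*(4 + B) = 32 + 8*B)
A(d, v) = d/4 + v/4 (A(d, v) = (d + v)/4 = d/4 + v/4)
l(o, C) = -12*o - 10*C
(l(-7, 12) - 61)*A(O(-4, 4), 1) = ((-12*(-7) - 10*12) - 61)*((32 + 8*(-4))/4 + (¼)*1) = ((84 - 120) - 61)*((32 - 32)/4 + ¼) = (-36 - 61)*((¼)*0 + ¼) = -97*(0 + ¼) = -97*¼ = -97/4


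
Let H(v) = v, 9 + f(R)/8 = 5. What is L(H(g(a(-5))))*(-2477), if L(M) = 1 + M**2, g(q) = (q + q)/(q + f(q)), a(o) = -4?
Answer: -210545/81 ≈ -2599.3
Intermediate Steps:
f(R) = -32 (f(R) = -72 + 8*5 = -72 + 40 = -32)
g(q) = 2*q/(-32 + q) (g(q) = (q + q)/(q - 32) = (2*q)/(-32 + q) = 2*q/(-32 + q))
L(H(g(a(-5))))*(-2477) = (1 + (2*(-4)/(-32 - 4))**2)*(-2477) = (1 + (2*(-4)/(-36))**2)*(-2477) = (1 + (2*(-4)*(-1/36))**2)*(-2477) = (1 + (2/9)**2)*(-2477) = (1 + 4/81)*(-2477) = (85/81)*(-2477) = -210545/81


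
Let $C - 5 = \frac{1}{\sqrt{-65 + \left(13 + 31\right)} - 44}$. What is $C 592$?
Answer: $\frac{5766672}{1957} - \frac{592 i \sqrt{21}}{1957} \approx 2946.7 - 1.3862 i$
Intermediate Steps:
$C = 5 + \frac{1}{-44 + i \sqrt{21}}$ ($C = 5 + \frac{1}{\sqrt{-65 + \left(13 + 31\right)} - 44} = 5 + \frac{1}{\sqrt{-65 + 44} - 44} = 5 + \frac{1}{\sqrt{-21} - 44} = 5 + \frac{1}{i \sqrt{21} - 44} = 5 + \frac{1}{-44 + i \sqrt{21}} \approx 4.9775 - 0.0023416 i$)
$C 592 = \left(\frac{9741}{1957} - \frac{i \sqrt{21}}{1957}\right) 592 = \frac{5766672}{1957} - \frac{592 i \sqrt{21}}{1957}$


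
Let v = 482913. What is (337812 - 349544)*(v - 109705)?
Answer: -4378476256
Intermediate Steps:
(337812 - 349544)*(v - 109705) = (337812 - 349544)*(482913 - 109705) = -11732*373208 = -4378476256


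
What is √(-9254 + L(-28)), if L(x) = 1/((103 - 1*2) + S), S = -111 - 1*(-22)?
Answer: I*√333141/6 ≈ 96.197*I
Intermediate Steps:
S = -89 (S = -111 + 22 = -89)
L(x) = 1/12 (L(x) = 1/((103 - 1*2) - 89) = 1/((103 - 2) - 89) = 1/(101 - 89) = 1/12)
√(-9254 + L(-28)) = √(-9254 + 1/12) = √(-111047/12) = I*√333141/6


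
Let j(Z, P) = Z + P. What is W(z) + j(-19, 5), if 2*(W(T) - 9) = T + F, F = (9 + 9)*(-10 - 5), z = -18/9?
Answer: -141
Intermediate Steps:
z = -2 (z = -18*⅑ = -2)
F = -270 (F = 18*(-15) = -270)
j(Z, P) = P + Z
W(T) = -126 + T/2 (W(T) = 9 + (T - 270)/2 = 9 + (-270 + T)/2 = 9 + (-135 + T/2) = -126 + T/2)
W(z) + j(-19, 5) = (-126 + (½)*(-2)) + (5 - 19) = (-126 - 1) - 14 = -127 - 14 = -141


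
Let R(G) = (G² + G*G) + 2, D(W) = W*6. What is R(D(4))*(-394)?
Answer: -454676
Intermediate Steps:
D(W) = 6*W
R(G) = 2 + 2*G² (R(G) = (G² + G²) + 2 = 2*G² + 2 = 2 + 2*G²)
R(D(4))*(-394) = (2 + 2*(6*4)²)*(-394) = (2 + 2*24²)*(-394) = (2 + 2*576)*(-394) = (2 + 1152)*(-394) = 1154*(-394) = -454676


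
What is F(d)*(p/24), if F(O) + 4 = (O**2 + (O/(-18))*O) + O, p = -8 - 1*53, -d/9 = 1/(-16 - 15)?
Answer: 425597/46128 ≈ 9.2264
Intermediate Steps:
d = 9/31 (d = -9/(-16 - 15) = -9/(-31) = -9*(-1/31) = 9/31 ≈ 0.29032)
p = -61 (p = -8 - 53 = -61)
F(O) = -4 + O + 17*O**2/18 (F(O) = -4 + ((O**2 + (O/(-18))*O) + O) = -4 + ((O**2 + (O*(-1/18))*O) + O) = -4 + ((O**2 + (-O/18)*O) + O) = -4 + ((O**2 - O**2/18) + O) = -4 + (17*O**2/18 + O) = -4 + (O + 17*O**2/18) = -4 + O + 17*O**2/18)
F(d)*(p/24) = (-4 + 9/31 + 17*(9/31)**2/18)*(-61/24) = (-4 + 9/31 + (17/18)*(81/961))*(-61*1/24) = (-4 + 9/31 + 153/1922)*(-61/24) = -6977/1922*(-61/24) = 425597/46128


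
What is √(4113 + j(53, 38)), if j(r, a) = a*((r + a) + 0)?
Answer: √7571 ≈ 87.011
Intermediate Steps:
j(r, a) = a*(a + r) (j(r, a) = a*((a + r) + 0) = a*(a + r))
√(4113 + j(53, 38)) = √(4113 + 38*(38 + 53)) = √(4113 + 38*91) = √(4113 + 3458) = √7571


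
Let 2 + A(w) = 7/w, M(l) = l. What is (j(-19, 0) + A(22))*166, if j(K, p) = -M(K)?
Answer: 31623/11 ≈ 2874.8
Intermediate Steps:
A(w) = -2 + 7/w
j(K, p) = -K
(j(-19, 0) + A(22))*166 = (-1*(-19) + (-2 + 7/22))*166 = (19 + (-2 + 7*(1/22)))*166 = (19 + (-2 + 7/22))*166 = (19 - 37/22)*166 = (381/22)*166 = 31623/11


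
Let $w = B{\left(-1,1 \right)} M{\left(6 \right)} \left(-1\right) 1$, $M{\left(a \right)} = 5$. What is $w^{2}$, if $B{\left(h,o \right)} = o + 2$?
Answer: $225$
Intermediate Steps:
$B{\left(h,o \right)} = 2 + o$
$w = -15$ ($w = \left(2 + 1\right) 5 \left(-1\right) 1 = 3 \cdot 5 \left(-1\right) 1 = 15 \left(-1\right) 1 = \left(-15\right) 1 = -15$)
$w^{2} = \left(-15\right)^{2} = 225$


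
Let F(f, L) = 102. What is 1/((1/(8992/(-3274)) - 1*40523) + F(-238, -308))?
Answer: -4496/181734453 ≈ -2.4739e-5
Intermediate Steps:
1/((1/(8992/(-3274)) - 1*40523) + F(-238, -308)) = 1/((1/(8992/(-3274)) - 1*40523) + 102) = 1/((1/(8992*(-1/3274)) - 40523) + 102) = 1/((1/(-4496/1637) - 40523) + 102) = 1/((-1637/4496 - 40523) + 102) = 1/(-182193045/4496 + 102) = 1/(-181734453/4496) = -4496/181734453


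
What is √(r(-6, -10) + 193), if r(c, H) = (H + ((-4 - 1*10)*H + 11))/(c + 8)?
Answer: √1054/2 ≈ 16.233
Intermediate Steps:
r(c, H) = (11 - 13*H)/(8 + c) (r(c, H) = (H + ((-4 - 10)*H + 11))/(8 + c) = (H + (-14*H + 11))/(8 + c) = (H + (11 - 14*H))/(8 + c) = (11 - 13*H)/(8 + c))
√(r(-6, -10) + 193) = √((11 - 13*(-10))/(8 - 6) + 193) = √((11 + 130)/2 + 193) = √((½)*141 + 193) = √(141/2 + 193) = √(527/2) = √1054/2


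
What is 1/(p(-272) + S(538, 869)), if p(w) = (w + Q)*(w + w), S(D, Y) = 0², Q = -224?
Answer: 1/269824 ≈ 3.7061e-6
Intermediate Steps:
S(D, Y) = 0
p(w) = 2*w*(-224 + w) (p(w) = (w - 224)*(w + w) = (-224 + w)*(2*w) = 2*w*(-224 + w))
1/(p(-272) + S(538, 869)) = 1/(2*(-272)*(-224 - 272) + 0) = 1/(2*(-272)*(-496) + 0) = 1/(269824 + 0) = 1/269824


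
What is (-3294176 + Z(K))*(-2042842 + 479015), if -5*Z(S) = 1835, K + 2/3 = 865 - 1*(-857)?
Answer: 5152095296061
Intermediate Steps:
K = 5164/3 (K = -2/3 + (865 - 1*(-857)) = -2/3 + (865 + 857) = -2/3 + 1722 = 5164/3 ≈ 1721.3)
Z(S) = -367 (Z(S) = -1/5*1835 = -367)
(-3294176 + Z(K))*(-2042842 + 479015) = (-3294176 - 367)*(-2042842 + 479015) = -3294543*(-1563827) = 5152095296061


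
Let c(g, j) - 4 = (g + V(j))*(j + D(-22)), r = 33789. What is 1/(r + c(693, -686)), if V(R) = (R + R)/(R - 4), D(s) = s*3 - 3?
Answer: -69/33873704 ≈ -2.0370e-6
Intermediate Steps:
D(s) = -3 + 3*s (D(s) = 3*s - 3 = -3 + 3*s)
V(R) = 2*R/(-4 + R) (V(R) = (2*R)/(-4 + R) = 2*R/(-4 + R))
c(g, j) = 4 + (-69 + j)*(g + 2*j/(-4 + j)) (c(g, j) = 4 + (g + 2*j/(-4 + j))*(j + (-3 + 3*(-22))) = 4 + (g + 2*j/(-4 + j))*(j + (-3 - 66)) = 4 + (g + 2*j/(-4 + j))*(j - 69) = 4 + (g + 2*j/(-4 + j))*(-69 + j) = 4 + (-69 + j)*(g + 2*j/(-4 + j)))
1/(r + c(693, -686)) = 1/(33789 + (-138*(-686) + 2*(-686)**2 + (-4 - 686)*(4 - 69*693 + 693*(-686)))/(-4 - 686)) = 1/(33789 + (94668 + 2*470596 - 690*(4 - 47817 - 475398))/(-690)) = 1/(33789 - (94668 + 941192 - 690*(-523211))/690) = 1/(33789 - (94668 + 941192 + 361015590)/690) = 1/(33789 - 1/690*362051450) = 1/(33789 - 36205145/69) = 1/(-33873704/69) = -69/33873704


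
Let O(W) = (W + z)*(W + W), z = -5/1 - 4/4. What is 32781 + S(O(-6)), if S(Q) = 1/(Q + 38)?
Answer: 5966143/182 ≈ 32781.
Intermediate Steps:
z = -6 (z = -5*1 - 4*¼ = -5 - 1 = -6)
O(W) = 2*W*(-6 + W) (O(W) = (W - 6)*(W + W) = (-6 + W)*(2*W) = 2*W*(-6 + W))
S(Q) = 1/(38 + Q)
32781 + S(O(-6)) = 32781 + 1/(38 + 2*(-6)*(-6 - 6)) = 32781 + 1/(38 + 2*(-6)*(-12)) = 32781 + 1/(38 + 144) = 32781 + 1/182 = 5966143/182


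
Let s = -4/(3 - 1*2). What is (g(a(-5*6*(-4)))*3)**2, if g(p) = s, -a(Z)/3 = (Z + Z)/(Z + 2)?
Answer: 144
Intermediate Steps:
a(Z) = -6*Z/(2 + Z) (a(Z) = -3*(Z + Z)/(Z + 2) = -3*2*Z/(2 + Z) = -6*Z/(2 + Z))
s = -4 (s = -4/(3 - 2) = -4/1 = -4*1 = -4)
g(p) = -4
(g(a(-5*6*(-4)))*3)**2 = (-4*3)**2 = (-12)**2 = 144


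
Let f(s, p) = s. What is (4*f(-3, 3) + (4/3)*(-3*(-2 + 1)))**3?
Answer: -512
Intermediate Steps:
(4*f(-3, 3) + (4/3)*(-3*(-2 + 1)))**3 = (4*(-3) + (4/3)*(-3*(-2 + 1)))**3 = (-12 + (4*(1/3))*(-3*(-1)))**3 = (-12 + (4/3)*3)**3 = (-12 + 4)**3 = (-8)**3 = -512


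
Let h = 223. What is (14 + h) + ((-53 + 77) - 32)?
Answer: 229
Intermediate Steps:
(14 + h) + ((-53 + 77) - 32) = (14 + 223) + ((-53 + 77) - 32) = 237 + (24 - 32) = 237 - 8 = 229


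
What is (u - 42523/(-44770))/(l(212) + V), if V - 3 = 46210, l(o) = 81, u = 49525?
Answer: 2217276773/2072582380 ≈ 1.0698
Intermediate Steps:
V = 46213 (V = 3 + 46210 = 46213)
(u - 42523/(-44770))/(l(212) + V) = (49525 - 42523/(-44770))/(81 + 46213) = (49525 - 42523*(-1/44770))/46294 = (49525 + 42523/44770)*(1/46294) = (2217276773/44770)*(1/46294) = 2217276773/2072582380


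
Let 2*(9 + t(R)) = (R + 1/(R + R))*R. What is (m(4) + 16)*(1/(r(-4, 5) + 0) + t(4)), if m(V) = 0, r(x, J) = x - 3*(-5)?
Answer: -116/11 ≈ -10.545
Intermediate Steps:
r(x, J) = 15 + x (r(x, J) = x + 15 = 15 + x)
t(R) = -9 + R*(R + 1/(2*R))/2 (t(R) = -9 + ((R + 1/(R + R))*R)/2 = -9 + ((R + 1/(2*R))*R)/2 = -9 + (R*(R + 1/(2*R)))/2 = -9 + R*(R + 1/(2*R))/2)
(m(4) + 16)*(1/(r(-4, 5) + 0) + t(4)) = (0 + 16)*(1/((15 - 4) + 0) + (-35/4 + (1/2)*4**2)) = 16*(1/(11 + 0) + (-35/4 + (1/2)*16)) = 16*(1/11 + (-35/4 + 8)) = 16*(1/11 - 3/4) = 16*(-29/44) = -116/11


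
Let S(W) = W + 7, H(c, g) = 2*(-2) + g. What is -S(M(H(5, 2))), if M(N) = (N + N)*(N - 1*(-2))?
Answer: -7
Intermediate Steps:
H(c, g) = -4 + g
M(N) = 2*N*(2 + N) (M(N) = (2*N)*(N + 2) = (2*N)*(2 + N) = 2*N*(2 + N))
S(W) = 7 + W
-S(M(H(5, 2))) = -(7 + 2*(-4 + 2)*(2 + (-4 + 2))) = -(7 + 2*(-2)*(2 - 2)) = -(7 + 2*(-2)*0) = -(7 + 0) = -1*7 = -7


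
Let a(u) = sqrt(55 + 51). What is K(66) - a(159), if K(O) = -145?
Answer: -145 - sqrt(106) ≈ -155.30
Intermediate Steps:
a(u) = sqrt(106)
K(66) - a(159) = -145 - sqrt(106)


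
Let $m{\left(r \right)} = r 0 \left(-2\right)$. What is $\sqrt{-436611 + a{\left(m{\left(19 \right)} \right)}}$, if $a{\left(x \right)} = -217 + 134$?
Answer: $i \sqrt{436694} \approx 660.83 i$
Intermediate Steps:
$m{\left(r \right)} = 0$ ($m{\left(r \right)} = 0 \left(-2\right) = 0$)
$a{\left(x \right)} = -83$
$\sqrt{-436611 + a{\left(m{\left(19 \right)} \right)}} = \sqrt{-436611 - 83} = \sqrt{-436694} = i \sqrt{436694}$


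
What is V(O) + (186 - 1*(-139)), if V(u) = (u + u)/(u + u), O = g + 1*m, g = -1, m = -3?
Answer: 326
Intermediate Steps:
O = -4 (O = -1 + 1*(-3) = -1 - 3 = -4)
V(u) = 1 (V(u) = (2*u)/((2*u)) = (2*u)*(1/(2*u)) = 1)
V(O) + (186 - 1*(-139)) = 1 + (186 - 1*(-139)) = 1 + (186 + 139) = 1 + 325 = 326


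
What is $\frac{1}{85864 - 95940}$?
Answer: $- \frac{1}{10076} \approx -9.9246 \cdot 10^{-5}$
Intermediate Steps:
$\frac{1}{85864 - 95940} = \frac{1}{-10076} = - \frac{1}{10076}$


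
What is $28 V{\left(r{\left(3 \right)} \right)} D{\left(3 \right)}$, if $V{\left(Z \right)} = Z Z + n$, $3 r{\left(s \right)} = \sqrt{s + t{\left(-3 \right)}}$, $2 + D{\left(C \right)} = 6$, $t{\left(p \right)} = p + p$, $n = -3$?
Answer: $- \frac{1120}{3} \approx -373.33$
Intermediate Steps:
$t{\left(p \right)} = 2 p$
$D{\left(C \right)} = 4$ ($D{\left(C \right)} = -2 + 6 = 4$)
$r{\left(s \right)} = \frac{\sqrt{-6 + s}}{3}$ ($r{\left(s \right)} = \frac{\sqrt{s + 2 \left(-3\right)}}{3} = \frac{\sqrt{s - 6}}{3} = \frac{\sqrt{-6 + s}}{3}$)
$V{\left(Z \right)} = -3 + Z^{2}$ ($V{\left(Z \right)} = Z Z - 3 = Z^{2} - 3 = -3 + Z^{2}$)
$28 V{\left(r{\left(3 \right)} \right)} D{\left(3 \right)} = 28 \left(-3 + \left(\frac{\sqrt{-6 + 3}}{3}\right)^{2}\right) 4 = 28 \left(-3 + \left(\frac{\sqrt{-3}}{3}\right)^{2}\right) 4 = 28 \left(-3 + \left(\frac{i \sqrt{3}}{3}\right)^{2}\right) 4 = 28 \left(-3 - \frac{1}{3}\right) 4 = 28 \left(- \frac{10}{3}\right) 4 = \left(- \frac{280}{3}\right) 4 = - \frac{1120}{3}$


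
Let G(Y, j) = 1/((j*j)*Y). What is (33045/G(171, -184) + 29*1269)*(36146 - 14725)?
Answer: 4098050797130541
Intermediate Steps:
G(Y, j) = 1/(Y*j²) (G(Y, j) = 1/(j²*Y) = 1/(Y*j²))
(33045/G(171, -184) + 29*1269)*(36146 - 14725) = (33045/((1/(171*(-184)²))) + 29*1269)*(36146 - 14725) = (33045/(((1/171)*(1/33856))) + 36801)*21421 = (33045/(1/5789376) + 36801)*21421 = (33045*5789376 + 36801)*21421 = (191309929920 + 36801)*21421 = 191309966721*21421 = 4098050797130541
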